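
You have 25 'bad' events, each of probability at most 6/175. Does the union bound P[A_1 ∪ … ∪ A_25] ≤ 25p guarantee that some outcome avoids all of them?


Union bound: P[∪_{i=1}^{25} A_i] ≤ Σ_i P[A_i] ≤ 25·p = 25·(6/175) = 6/7.
Numerically: 6/7 ≈ 0.8571429.
Is 6/7 < 1? YES.
Since P[∪ A_i] ≤ 6/7 < 1, the complement has P[∩ A_i^c] ≥ 1 − 6/7 = 1/7 > 0, so some outcome avoids every A_i.

25·p = 6/7 ≈ 0.8571429; existence CERTIFIED by the union bound.


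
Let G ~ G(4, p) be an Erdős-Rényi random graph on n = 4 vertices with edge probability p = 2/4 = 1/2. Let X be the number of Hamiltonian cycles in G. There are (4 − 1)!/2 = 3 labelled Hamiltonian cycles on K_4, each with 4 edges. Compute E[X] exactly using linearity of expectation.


K_4 has (4 − 1)!/2 = 3 labelled Hamiltonian cycles.
For each such Hamiltonian cycle H, let X_H = 1 if all 4 edges of H are present in G. Then P[X_H = 1] = p^{4} = (1/2)^{4} = 1/16.
By linearity: E[X] = Σ_H E[X_H] = 3 · p^{4} = 3 · 1/16 = 3/16.
Numerically: E[X] ≈ 0.1875.

E[X] = 3 · (1/2)^{4} = 3/16 ≈ 0.1875.


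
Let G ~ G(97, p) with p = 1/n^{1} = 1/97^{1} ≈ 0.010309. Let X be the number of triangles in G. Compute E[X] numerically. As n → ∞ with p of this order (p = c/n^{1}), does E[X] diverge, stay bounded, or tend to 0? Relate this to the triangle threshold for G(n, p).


Number of potential triangles: C(97, 3) = 147440.
Each occurs with probability p³ ≈ (0.010309)³ ≈ 1.0956827e-06.
By linearity: E[X] = C(97, 3)·p³ ≈ 147440 · 1.0956827e-06 ≈ 0.16155.
Here α = 1, so p = 1/n is exactly at the triangle threshold p ~ 1/n. Asymptotically E[X] → c³/6 = 1³/6 = 1/6 ≈ 0.16667, a bounded constant. In this regime the triangle count is asymptotically Poisson(c³/6).

E[X] ≈ 0.16155; in regime p = Θ(1/n^{1}) E[X] stays bounded (at the triangle threshold p ~ 1/n).


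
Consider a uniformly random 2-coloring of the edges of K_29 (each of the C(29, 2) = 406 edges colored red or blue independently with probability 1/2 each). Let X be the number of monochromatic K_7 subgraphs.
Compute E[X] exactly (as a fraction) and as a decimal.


Let X = Σ_S X_S over the C(29, 7) = 1560780 subsets S of size 7, where X_S = 1 if the K_7 on S is monochromatic.
For a fixed S, the K_7 on S has C(7, 2) = 21 edges. P[all 21 edges red] = (1/2)^21, and likewise for blue, so P[monochromatic] = 2·(1/2)^21 = 2^{1 − 21} = 1/1048576.
Summing: E[X] = C(29, 7) · 2^{1 − 21} = 1560780 · 1/1048576 = 390195/262144.
Numerically: E[X] ≈ 1.488476.

E[X] = C(29,7)·2^(1−C(7,2)) = 390195/262144 ≈ 1.488476.


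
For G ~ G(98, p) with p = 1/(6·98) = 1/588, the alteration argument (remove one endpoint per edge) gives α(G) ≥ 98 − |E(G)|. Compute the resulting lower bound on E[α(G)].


E[|E(G)|] = C(98, 2)·p = 4753 · (1/588) = 97/12.
E[α(G)] ≥ n − E[|E(G)|] = 98 − 97/12 = 1079/12.
Numerically: ≈ 89.916667.
(This is only a lower bound; the true E[α(G)] may be larger.)

E[α(G)] ≥ 1079/12 ≈ 89.916667.


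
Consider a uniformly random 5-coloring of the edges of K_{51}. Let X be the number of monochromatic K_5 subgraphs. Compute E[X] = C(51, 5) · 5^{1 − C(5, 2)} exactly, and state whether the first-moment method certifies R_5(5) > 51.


E[X] = C(51, 5) · 5^{1 − 10} = 2349060 · 5^{−9} = 2349060/1953125.
As a reduced fraction: E[X] = 469812/390625 ≈ 1.20272.
Is E[X] < 1? NO.
Since E[X] ≥ 1, the first-moment bound is inconclusive at n = 51; it does NOT by itself certify R_5(5) > 51.

E[X] = 469812/390625 ≈ 1.20272; E[X] ≥ 1; first-moment method inconclusive here.


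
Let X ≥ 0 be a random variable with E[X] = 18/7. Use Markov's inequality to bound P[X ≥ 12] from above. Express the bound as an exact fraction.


μ = E[X] = 18/7, a = 12.
Markov: P[X ≥ 12] ≤ μ/a = (18/7)/12 = 3/14.
Numerically: ≈ 0.214286.
(Since a = 12 > μ = 2.571429, the bound 3/14 is < 1 and informative.)

P[X ≥ 12] ≤ 3/14 ≈ 0.214286.


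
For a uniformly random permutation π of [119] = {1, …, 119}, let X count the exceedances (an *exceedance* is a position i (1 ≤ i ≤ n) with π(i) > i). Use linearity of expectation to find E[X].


Write X = Σ_{i=1}^{119} X_i, where X_i = 1_{π(i) > i}.
For each fixed i, π(i) is uniform over {1, …, 119} (marginal of a uniform permutation), so P[π(i) > i] = (n − i)/n. Summing: Σ_{i=1}^{119} (n − i)/n = (0 + 1 + … + 118)/119 = 119(119 − 1)/(2·119) = (119 − 1)/2.
Hence E[X] = Σ_{i=1}^{119} (119 − i)/119 = 59 ≈ 59.0000.

E[X] = 59 = 59.0000.


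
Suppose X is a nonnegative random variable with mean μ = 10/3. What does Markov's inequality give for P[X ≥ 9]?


μ = E[X] = 10/3, a = 9.
Markov: P[X ≥ 9] ≤ μ/a = (10/3)/9 = 10/27.
Numerically: ≈ 0.3704.
(Since a = 9 > μ = 3.3333, the bound 10/27 is < 1 and informative.)

P[X ≥ 9] ≤ 10/27 ≈ 0.3704.


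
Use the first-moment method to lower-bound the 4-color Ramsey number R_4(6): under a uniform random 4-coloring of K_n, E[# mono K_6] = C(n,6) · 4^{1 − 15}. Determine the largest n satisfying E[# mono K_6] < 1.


We need C(n, 6) · 4^{1 − 15} < 1, i.e. C(n, 6) < 4^{15 − 1} = 268435456.
Check values of n near the boundary:
  n = 72: C(72, 6) = 156238908; 156238908 < 268435456? YES
  n = 73: C(73, 6) = 170230452; 170230452 < 268435456? YES
  n = 74: C(74, 6) = 185250786; 185250786 < 268435456? YES
  n = 75: C(75, 6) = 201359550; 201359550 < 268435456? YES
  n = 76: C(76, 6) = 218618940; 218618940 < 268435456? YES
  n = 77: C(77, 6) = 237093780; 237093780 < 268435456? YES
  n = 78: C(78, 6) = 256851595; 256851595 < 268435456? YES
  n = 79: C(79, 6) = 277962685; 277962685 < 268435456? NO
The largest n with C(n, 6) < 268435456 is n = 78 (where E[X] = 256851595/268435456 ≈ 0.9568468). Hence R_4(6) > 78, i.e. R_4(6) ≥ 79.

Largest n = 78; hence R_4(6) > 78.


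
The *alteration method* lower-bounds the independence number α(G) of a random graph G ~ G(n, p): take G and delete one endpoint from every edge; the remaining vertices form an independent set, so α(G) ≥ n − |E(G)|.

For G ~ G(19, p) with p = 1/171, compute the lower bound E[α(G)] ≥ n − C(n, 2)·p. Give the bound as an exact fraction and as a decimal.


E[|E(G)|] = C(19, 2)·p = 171 · (1/171) = 1.
E[α(G)] ≥ n − E[|E(G)|] = 19 − 1 = 18.
Numerically: ≈ 18.00000.
(This is only a lower bound; the true E[α(G)] may be larger.)

E[α(G)] ≥ 18 ≈ 18.00000.


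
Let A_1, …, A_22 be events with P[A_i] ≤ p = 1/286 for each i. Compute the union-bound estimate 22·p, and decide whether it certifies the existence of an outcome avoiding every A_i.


Union bound: P[∪_{i=1}^{22} A_i] ≤ Σ_i P[A_i] ≤ 22·p = 22·(1/286) = 1/13.
Numerically: 1/13 ≈ 0.0769.
Is 1/13 < 1? YES.
Since P[∪ A_i] ≤ 1/13 < 1, the complement has P[∩ A_i^c] ≥ 1 − 1/13 = 12/13 > 0, so some outcome avoids every A_i.

22·p = 1/13 ≈ 0.0769; existence CERTIFIED by the union bound.


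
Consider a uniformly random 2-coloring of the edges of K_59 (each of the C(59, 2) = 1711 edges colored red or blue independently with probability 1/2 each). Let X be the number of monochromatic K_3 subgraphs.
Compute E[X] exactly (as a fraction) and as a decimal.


Let X = Σ_S X_S over the C(59, 3) = 32509 subsets S of size 3, where X_S = 1 if the K_3 on S is monochromatic.
For a fixed S, the K_3 on S has C(3, 2) = 3 edges. P[all 3 edges red] = (1/2)^3, and likewise for blue, so P[monochromatic] = 2·(1/2)^3 = 2^{1 − 3} = 1/4.
By linearity of expectation: E[X] = C(59, 3) · 2^{1 − 3} = 32509 · 1/4 = 32509/4.
Numerically: E[X] ≈ 8127.250.

E[X] = C(59,3)·2^(1−C(3,2)) = 32509/4 ≈ 8127.250.


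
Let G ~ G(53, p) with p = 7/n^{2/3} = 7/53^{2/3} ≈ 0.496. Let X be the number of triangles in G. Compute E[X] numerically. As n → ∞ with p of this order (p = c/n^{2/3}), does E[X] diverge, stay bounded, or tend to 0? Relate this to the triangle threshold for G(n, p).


Number of potential triangles: C(53, 3) = 23426.
Each occurs with probability p³ ≈ (0.496)³ ≈ 1.22108e-01.
By linearity: E[X] = C(53, 3)·p³ ≈ 23426 · 1.22108e-01 ≈ 2860.491.
Since α = 2/3 < 1, p = c/n^{2/3} ≫ 1/n is above the triangle threshold p ~ 1/n. Asymptotically E[X] ~ (c³/6)·n^{3(1−α)} = (7³/6)·n^{1} → ∞; triangles are abundant w.h.p.

E[X] ≈ 2860.491; in regime p = Θ(1/n^{2/3}) E[X] diverges (above the triangle threshold p ~ 1/n).


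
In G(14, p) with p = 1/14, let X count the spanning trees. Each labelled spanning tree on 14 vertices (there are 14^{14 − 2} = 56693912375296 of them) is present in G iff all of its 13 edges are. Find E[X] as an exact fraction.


K_14 has 14^{14 − 2} = 56693912375296 labelled spanning trees.
For each such spanning tree H, let X_H = 1 if all 13 edges of H are present in G. Then P[X_H = 1] = p^{13} = (1/14)^{13} = 1/793714773254144.
Summing the indicators: E[X] = Σ_H E[X_H] = 56693912375296 · p^{13} = 56693912375296 · 1/793714773254144 = 1/14.
Numerically: E[X] ≈ 0.071429.

E[X] = 56693912375296 · (1/14)^{13} = 1/14 ≈ 0.071429.


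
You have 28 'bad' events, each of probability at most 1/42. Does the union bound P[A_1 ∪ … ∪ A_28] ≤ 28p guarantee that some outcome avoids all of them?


Union bound: P[∪_{i=1}^{28} A_i] ≤ Σ_i P[A_i] ≤ 28·p = 28·(1/42) = 2/3.
Numerically: 2/3 ≈ 0.6667.
Is 2/3 < 1? YES.
Since P[∪ A_i] ≤ 2/3 < 1, the complement has P[∩ A_i^c] ≥ 1 − 2/3 = 1/3 > 0, so some outcome avoids every A_i.

28·p = 2/3 ≈ 0.6667; existence CERTIFIED by the union bound.


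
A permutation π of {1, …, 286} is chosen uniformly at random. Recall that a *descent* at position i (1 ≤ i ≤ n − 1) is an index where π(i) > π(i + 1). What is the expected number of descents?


Write X = Σ X_I over i = 1, …, 285, with X_I the indicator of one descent.
There are 285 indicators.
For each fixed i, the pair (π(i), π(i+1)) is a uniformly random ordered pair of distinct values from {1, …, 286}; by symmetry P[π(i) > π(i+1)] = 1/2.
By linearity: E[X] = 285 · (1/2) = (286 − 1) · (1/2) = 285/2 ≈ 142.50000.

E[X] = 285/2 = 142.50000.


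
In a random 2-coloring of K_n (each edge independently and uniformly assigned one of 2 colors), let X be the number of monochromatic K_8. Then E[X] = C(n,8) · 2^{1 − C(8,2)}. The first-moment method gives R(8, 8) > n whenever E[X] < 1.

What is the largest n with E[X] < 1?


We need C(n, 8) · 2^{1 − 28} < 1, i.e. C(n, 8) < 2^{28 − 1} = 134217728.
Check values of n near the boundary:
  n = 40: C(40, 8) = 76904685; 76904685 < 134217728? YES
  n = 41: C(41, 8) = 95548245; 95548245 < 134217728? YES
  n = 42: C(42, 8) = 118030185; 118030185 < 134217728? YES
  n = 43: C(43, 8) = 145008513; 145008513 < 134217728? NO
The largest n with C(n, 8) < 134217728 is n = 42 (where E[X] = 118030185/134217728 ≈ 0.87939). Hence R(8, 8) > 42, i.e. R(8, 8) ≥ 43.

Largest n = 42; hence R(8, 8) > 42.


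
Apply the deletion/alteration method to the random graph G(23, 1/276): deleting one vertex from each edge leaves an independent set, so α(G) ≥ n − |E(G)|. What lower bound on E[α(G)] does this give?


E[|E(G)|] = C(23, 2)·p = 253 · (1/276) = 11/12.
E[α(G)] ≥ n − E[|E(G)|] = 23 − 11/12 = 265/12.
Numerically: ≈ 22.083.
(This is only a lower bound; the true E[α(G)] may be larger.)

E[α(G)] ≥ 265/12 ≈ 22.083.


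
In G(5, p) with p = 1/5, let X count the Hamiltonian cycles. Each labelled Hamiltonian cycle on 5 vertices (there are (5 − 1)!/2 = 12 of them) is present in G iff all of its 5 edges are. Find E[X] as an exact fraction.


K_5 has (5 − 1)!/2 = 12 labelled Hamiltonian cycles.
For each such Hamiltonian cycle H, let X_H = 1 if all 5 edges of H are present in G. Then P[X_H = 1] = p^{5} = (1/5)^{5} = 1/3125.
By linearity: E[X] = Σ_H E[X_H] = 12 · p^{5} = 12 · 1/3125 = 12/3125.
Numerically: E[X] ≈ 0.00384.

E[X] = 12 · (1/5)^{5} = 12/3125 ≈ 0.00384.


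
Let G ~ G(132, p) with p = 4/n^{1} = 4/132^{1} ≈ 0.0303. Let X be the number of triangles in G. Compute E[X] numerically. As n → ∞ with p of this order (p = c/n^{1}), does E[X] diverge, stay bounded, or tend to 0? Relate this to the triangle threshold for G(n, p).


Number of potential triangles: C(132, 3) = 374660.
Each occurs with probability p³ ≈ (0.0303)³ ≈ 2.782647e-05.
By linearity: E[X] = C(132, 3)·p³ ≈ 374660 · 2.782647e-05 ≈ 10.4255.
Here α = 1, so p = 4/n is exactly at the triangle threshold p ~ 1/n. Asymptotically E[X] → c³/6 = 4³/6 = 32/3 ≈ 10.6667, a bounded constant. In this regime the triangle count is asymptotically Poisson(c³/6).

E[X] ≈ 10.4255; in regime p = Θ(1/n^{1}) E[X] stays bounded (at the triangle threshold p ~ 1/n).


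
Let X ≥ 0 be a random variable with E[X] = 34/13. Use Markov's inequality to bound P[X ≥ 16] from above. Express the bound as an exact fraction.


μ = E[X] = 34/13, a = 16.
Markov: P[X ≥ 16] ≤ μ/a = (34/13)/16 = 17/104.
Numerically: ≈ 0.163462.
(Since a = 16 > μ = 2.615385, the bound 17/104 is < 1 and informative.)

P[X ≥ 16] ≤ 17/104 ≈ 0.163462.


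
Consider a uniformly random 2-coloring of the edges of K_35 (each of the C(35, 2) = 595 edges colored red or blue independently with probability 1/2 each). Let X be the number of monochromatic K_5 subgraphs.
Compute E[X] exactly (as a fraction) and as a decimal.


Let X = Σ_S X_S over the C(35, 5) = 324632 subsets S of size 5, where X_S = 1 if the K_5 on S is monochromatic.
For a fixed S, the K_5 on S has C(5, 2) = 10 edges. P[all 10 edges red] = (1/2)^10, and likewise for blue, so P[monochromatic] = 2·(1/2)^10 = 2^{1 − 10} = 1/512.
By linearity of expectation: E[X] = C(35, 5) · 2^{1 − 10} = 324632 · 1/512 = 40579/64.
Numerically: E[X] ≈ 634.04688.

E[X] = C(35,5)·2^(1−C(5,2)) = 40579/64 ≈ 634.04688.


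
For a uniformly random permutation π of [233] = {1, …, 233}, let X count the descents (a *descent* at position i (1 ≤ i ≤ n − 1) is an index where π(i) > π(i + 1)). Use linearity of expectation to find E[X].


Write X = Σ X_I over i = 1, …, 232, with X_I the indicator of one descent.
There are 232 indicators.
For each fixed i, the pair (π(i), π(i+1)) is a uniformly random ordered pair of distinct values from {1, …, 233}; by symmetry P[π(i) > π(i+1)] = 1/2.
By linearity: E[X] = 232 · (1/2) = (233 − 1) · (1/2) = 116 ≈ 116.000.

E[X] = 116 = 116.000.


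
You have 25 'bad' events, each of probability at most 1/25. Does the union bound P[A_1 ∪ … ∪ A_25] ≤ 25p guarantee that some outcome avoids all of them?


Union bound: P[∪_{i=1}^{25} A_i] ≤ Σ_i P[A_i] ≤ 25·p = 25·(1/25) = 1.
Numerically: 1 ≈ 1.000000.
Is 1 < 1? NO.
Since the bound 1 is ≥ 1, the union bound is uninformative here; it does NOT by itself certify existence.

25·p = 1 ≈ 1.000000; existence NOT certified by the union bound.


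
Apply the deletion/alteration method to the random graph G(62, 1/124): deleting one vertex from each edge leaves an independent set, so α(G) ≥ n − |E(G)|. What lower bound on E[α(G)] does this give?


E[|E(G)|] = C(62, 2)·p = 1891 · (1/124) = 61/4.
E[α(G)] ≥ n − E[|E(G)|] = 62 − 61/4 = 187/4.
Numerically: ≈ 46.750.
(This is only a lower bound; the true E[α(G)] may be larger.)

E[α(G)] ≥ 187/4 ≈ 46.750.


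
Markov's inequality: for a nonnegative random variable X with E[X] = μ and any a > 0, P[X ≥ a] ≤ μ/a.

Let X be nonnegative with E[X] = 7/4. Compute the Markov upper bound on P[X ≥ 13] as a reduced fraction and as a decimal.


μ = E[X] = 7/4, a = 13.
Markov: P[X ≥ 13] ≤ μ/a = (7/4)/13 = 7/52.
Numerically: ≈ 0.134615.
(Since a = 13 > μ = 1.750000, the bound 7/52 is < 1 and informative.)

P[X ≥ 13] ≤ 7/52 ≈ 0.134615.


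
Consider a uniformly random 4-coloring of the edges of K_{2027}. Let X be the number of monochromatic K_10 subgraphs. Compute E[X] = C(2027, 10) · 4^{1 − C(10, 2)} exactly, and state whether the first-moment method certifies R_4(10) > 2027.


E[X] = C(2027, 10) · 4^{1 − 45} = 315586117401470604332341335 · 4^{−44} = 315586117401470604332341335/309485009821345068724781056.
As a reduced fraction: E[X] = 315586117401470604332341335/309485009821345068724781056 ≈ 1.0197137.
Is E[X] < 1? NO.
Since E[X] ≥ 1, the first-moment bound is inconclusive at n = 2027; it does NOT by itself certify R_4(10) > 2027.

E[X] = 315586117401470604332341335/309485009821345068724781056 ≈ 1.0197137; E[X] ≥ 1; first-moment method inconclusive here.


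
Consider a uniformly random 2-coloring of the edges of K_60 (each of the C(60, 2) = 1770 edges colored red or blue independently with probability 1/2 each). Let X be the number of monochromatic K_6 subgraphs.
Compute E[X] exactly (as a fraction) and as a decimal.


Let X = Σ_S X_S over the C(60, 6) = 50063860 subsets S of size 6, where X_S = 1 if the K_6 on S is monochromatic.
For a fixed S, the K_6 on S has C(6, 2) = 15 edges. P[all 15 edges red] = (1/2)^15, and likewise for blue, so P[monochromatic] = 2·(1/2)^15 = 2^{1 − 15} = 1/16384.
Summing: E[X] = C(60, 6) · 2^{1 − 15} = 50063860 · 1/16384 = 12515965/4096.
Numerically: E[X] ≈ 3055.655518.

E[X] = C(60,6)·2^(1−C(6,2)) = 12515965/4096 ≈ 3055.655518.


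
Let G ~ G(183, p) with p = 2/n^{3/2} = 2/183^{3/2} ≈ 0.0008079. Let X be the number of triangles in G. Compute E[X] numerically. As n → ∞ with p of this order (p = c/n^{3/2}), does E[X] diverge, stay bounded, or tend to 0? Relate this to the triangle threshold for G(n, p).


Number of potential triangles: C(183, 3) = 1004731.
Each occurs with probability p³ ≈ (0.0008079)³ ≈ 5.273028e-10.
By linearity: E[X] = C(183, 3)·p³ ≈ 1004731 · 5.273028e-10 ≈ 0.0005.
Since α = 3/2 > 1, p = c/n^{3/2} = o(1/n) is below the triangle threshold p ~ 1/n. Asymptotically E[X] ~ (c³/6)·n^{3(1−α)} = (2³/6)·n^{-1.5} → 0, so by Markov's inequality G has no triangles w.h.p.

E[X] ≈ 0.0005; in regime p = Θ(1/n^{3/2}) E[X] tends to 0 (below the triangle threshold p ~ 1/n).


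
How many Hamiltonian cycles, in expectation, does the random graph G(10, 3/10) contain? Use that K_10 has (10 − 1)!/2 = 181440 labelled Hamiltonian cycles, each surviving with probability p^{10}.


K_10 has (10 − 1)!/2 = 181440 labelled Hamiltonian cycles.
For each such Hamiltonian cycle H, let X_H = 1 if all 10 edges of H are present in G. Then P[X_H = 1] = p^{10} = (3/10)^{10} = 59049/10000000000.
By linearity of expectation: E[X] = Σ_H E[X_H] = 181440 · p^{10} = 181440 · 59049/10000000000 = 33480783/31250000.
Numerically: E[X] ≈ 1.0714.

E[X] = 181440 · (3/10)^{10} = 33480783/31250000 ≈ 1.0714.


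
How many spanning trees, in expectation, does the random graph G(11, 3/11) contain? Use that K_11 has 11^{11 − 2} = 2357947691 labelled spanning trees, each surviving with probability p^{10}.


K_11 has 11^{11 − 2} = 2357947691 labelled spanning trees.
For each such spanning tree H, let X_H = 1 if all 10 edges of H are present in G. Then P[X_H = 1] = p^{10} = (3/11)^{10} = 59049/25937424601.
By linearity of expectation: E[X] = Σ_H E[X_H] = 2357947691 · p^{10} = 2357947691 · 59049/25937424601 = 59049/11.
Numerically: E[X] ≈ 5.37e+03.

E[X] = 2357947691 · (3/11)^{10} = 59049/11 ≈ 5.37e+03.


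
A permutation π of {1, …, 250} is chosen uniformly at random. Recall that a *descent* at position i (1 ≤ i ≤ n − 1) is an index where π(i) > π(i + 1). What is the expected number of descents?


Write X = Σ X_I over i = 1, …, 249, with X_I the indicator of one descent.
There are 249 indicators.
For each fixed i, the pair (π(i), π(i+1)) is a uniformly random ordered pair of distinct values from {1, …, 250}; by symmetry P[π(i) > π(i+1)] = 1/2.
By linearity: E[X] = 249 · (1/2) = (250 − 1) · (1/2) = 249/2 ≈ 124.500.

E[X] = 249/2 = 124.500.


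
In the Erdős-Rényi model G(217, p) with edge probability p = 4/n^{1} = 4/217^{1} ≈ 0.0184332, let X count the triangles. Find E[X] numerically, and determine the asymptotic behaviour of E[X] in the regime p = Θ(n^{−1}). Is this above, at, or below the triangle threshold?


Number of potential triangles: C(217, 3) = 1679580.
Each occurs with probability p³ ≈ (0.0184332)³ ≈ 6.26326479e-06.
By linearity: E[X] = C(217, 3)·p³ ≈ 1679580 · 6.26326479e-06 ≈ 10.519654.
Here α = 1, so p = 4/n is exactly at the triangle threshold p ~ 1/n. Asymptotically E[X] → c³/6 = 4³/6 = 32/3 ≈ 10.666667, a bounded constant. In this regime the triangle count is asymptotically Poisson(c³/6).

E[X] ≈ 10.519654; in regime p = Θ(1/n^{1}) E[X] stays bounded (at the triangle threshold p ~ 1/n).


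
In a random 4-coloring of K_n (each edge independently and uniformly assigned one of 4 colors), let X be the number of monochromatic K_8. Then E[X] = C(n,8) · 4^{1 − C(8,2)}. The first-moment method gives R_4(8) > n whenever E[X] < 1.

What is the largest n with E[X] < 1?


We need C(n, 8) · 4^{1 − 28} < 1, i.e. C(n, 8) < 4^{28 − 1} = 18014398509481984.
Check values of n near the boundary:
  n = 402: C(402, 8) = 15770615726749950; 15770615726749950 < 18014398509481984? YES
  n = 403: C(403, 8) = 16090020602228430; 16090020602228430 < 18014398509481984? YES
  n = 404: C(404, 8) = 16415071523485570; 16415071523485570 < 18014398509481984? YES
  n = 405: C(405, 8) = 16745853821188050; 16745853821188050 < 18014398509481984? YES
  n = 406: C(406, 8) = 17082453897995850; 17082453897995850 < 18014398509481984? YES
  n = 407: C(407, 8) = 17424959239309050; 17424959239309050 < 18014398509481984? YES
  n = 408: C(408, 8) = 17773458424095231; 17773458424095231 < 18014398509481984? YES
  n = 409: C(409, 8) = 18128041135797879; 18128041135797879 < 18014398509481984? NO
The largest n with C(n, 8) < 18014398509481984 is n = 408 (where E[X] = 17773458424095231/18014398509481984 ≈ 0.98663). Hence R_4(8) > 408, i.e. R_4(8) ≥ 409.

Largest n = 408; hence R_4(8) > 408.


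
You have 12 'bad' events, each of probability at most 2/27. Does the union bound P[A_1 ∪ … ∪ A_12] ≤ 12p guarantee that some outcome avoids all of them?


Union bound: P[∪_{i=1}^{12} A_i] ≤ Σ_i P[A_i] ≤ 12·p = 12·(2/27) = 8/9.
Numerically: 8/9 ≈ 0.889.
Is 8/9 < 1? YES.
Since P[∪ A_i] ≤ 8/9 < 1, the complement has P[∩ A_i^c] ≥ 1 − 8/9 = 1/9 > 0, so some outcome avoids every A_i.

12·p = 8/9 ≈ 0.889; existence CERTIFIED by the union bound.


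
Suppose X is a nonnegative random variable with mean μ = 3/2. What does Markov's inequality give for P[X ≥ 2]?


μ = E[X] = 3/2, a = 2.
Markov: P[X ≥ 2] ≤ μ/a = (3/2)/2 = 3/4.
Numerically: ≈ 0.75000.
(Since a = 2 > μ = 1.50000, the bound 3/4 is < 1 and informative.)

P[X ≥ 2] ≤ 3/4 ≈ 0.75000.


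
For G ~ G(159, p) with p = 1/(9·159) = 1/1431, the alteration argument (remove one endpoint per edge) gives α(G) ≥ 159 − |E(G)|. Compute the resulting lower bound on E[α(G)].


E[|E(G)|] = C(159, 2)·p = 12561 · (1/1431) = 79/9.
E[α(G)] ≥ n − E[|E(G)|] = 159 − 79/9 = 1352/9.
Numerically: ≈ 150.222.
(This is only a lower bound; the true E[α(G)] may be larger.)

E[α(G)] ≥ 1352/9 ≈ 150.222.


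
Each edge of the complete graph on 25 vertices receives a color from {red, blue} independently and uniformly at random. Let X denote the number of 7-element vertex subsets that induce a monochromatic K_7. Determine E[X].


Let X = Σ_S X_S over the C(25, 7) = 480700 subsets S of size 7, where X_S = 1 if the K_7 on S is monochromatic.
For a fixed S, the K_7 on S has C(7, 2) = 21 edges. P[all 21 edges red] = (1/2)^21, and likewise for blue, so P[monochromatic] = 2·(1/2)^21 = 2^{1 − 21} = 1/1048576.
Summing: E[X] = C(25, 7) · 2^{1 − 21} = 480700 · 1/1048576 = 120175/262144.
Numerically: E[X] ≈ 0.4584.

E[X] = C(25,7)·2^(1−C(7,2)) = 120175/262144 ≈ 0.4584.


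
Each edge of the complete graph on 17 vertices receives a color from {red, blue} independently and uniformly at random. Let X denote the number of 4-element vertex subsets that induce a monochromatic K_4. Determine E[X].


Let X = Σ_S X_S over the C(17, 4) = 2380 subsets S of size 4, where X_S = 1 if the K_4 on S is monochromatic.
For a fixed S, the K_4 on S has C(4, 2) = 6 edges. P[all 6 edges red] = (1/2)^6, and likewise for blue, so P[monochromatic] = 2·(1/2)^6 = 2^{1 − 6} = 1/32.
By linearity of expectation: E[X] = C(17, 4) · 2^{1 − 6} = 2380 · 1/32 = 595/8.
Numerically: E[X] ≈ 74.375.

E[X] = C(17,4)·2^(1−C(4,2)) = 595/8 ≈ 74.375.


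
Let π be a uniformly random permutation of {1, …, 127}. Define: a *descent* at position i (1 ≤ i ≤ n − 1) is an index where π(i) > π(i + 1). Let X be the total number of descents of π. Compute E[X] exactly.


Write X = Σ X_I over i = 1, …, 126, with X_I the indicator of one descent.
There are 126 indicators.
For each fixed i, the pair (π(i), π(i+1)) is a uniformly random ordered pair of distinct values from {1, …, 127}; by symmetry P[π(i) > π(i+1)] = 1/2.
By linearity: E[X] = 126 · (1/2) = (127 − 1) · (1/2) = 63 ≈ 63.000.

E[X] = 63 = 63.000.


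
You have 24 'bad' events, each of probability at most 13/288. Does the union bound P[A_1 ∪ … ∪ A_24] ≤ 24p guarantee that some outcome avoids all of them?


Union bound: P[∪_{i=1}^{24} A_i] ≤ Σ_i P[A_i] ≤ 24·p = 24·(13/288) = 13/12.
Numerically: 13/12 ≈ 1.0833333.
Is 13/12 < 1? NO.
Since the bound 13/12 is ≥ 1, the union bound is uninformative here; it does NOT by itself certify existence.

24·p = 13/12 ≈ 1.0833333; existence NOT certified by the union bound.


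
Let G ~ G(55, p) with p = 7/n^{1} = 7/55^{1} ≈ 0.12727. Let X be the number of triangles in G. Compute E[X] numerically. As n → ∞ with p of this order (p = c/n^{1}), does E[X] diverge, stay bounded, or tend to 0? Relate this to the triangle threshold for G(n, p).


Number of potential triangles: C(55, 3) = 26235.
Each occurs with probability p³ ≈ (0.12727)³ ≈ 2.0616078e-03.
By linearity: E[X] = C(55, 3)·p³ ≈ 26235 · 2.0616078e-03 ≈ 54.08628.
Here α = 1, so p = 7/n is exactly at the triangle threshold p ~ 1/n. Asymptotically E[X] → c³/6 = 7³/6 = 343/6 ≈ 57.16667, a bounded constant. In this regime the triangle count is asymptotically Poisson(c³/6).

E[X] ≈ 54.08628; in regime p = Θ(1/n^{1}) E[X] stays bounded (at the triangle threshold p ~ 1/n).


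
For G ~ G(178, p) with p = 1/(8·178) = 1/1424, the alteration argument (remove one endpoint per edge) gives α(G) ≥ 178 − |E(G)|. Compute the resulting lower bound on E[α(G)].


E[|E(G)|] = C(178, 2)·p = 15753 · (1/1424) = 177/16.
E[α(G)] ≥ n − E[|E(G)|] = 178 − 177/16 = 2671/16.
Numerically: ≈ 166.937500.
(This is only a lower bound; the true E[α(G)] may be larger.)

E[α(G)] ≥ 2671/16 ≈ 166.937500.


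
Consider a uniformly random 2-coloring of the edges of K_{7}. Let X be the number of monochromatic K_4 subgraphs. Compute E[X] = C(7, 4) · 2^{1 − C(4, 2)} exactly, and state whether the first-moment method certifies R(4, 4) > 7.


E[X] = C(7, 4) · 2^{1 − 6} = 35 · 2^{−5} = 35/32.
As a reduced fraction: E[X] = 35/32 ≈ 1.0938.
Is E[X] < 1? NO.
Since E[X] ≥ 1, the first-moment bound is inconclusive at n = 7; it does NOT by itself certify R(4, 4) > 7.

E[X] = 35/32 ≈ 1.0938; E[X] ≥ 1; first-moment method inconclusive here.


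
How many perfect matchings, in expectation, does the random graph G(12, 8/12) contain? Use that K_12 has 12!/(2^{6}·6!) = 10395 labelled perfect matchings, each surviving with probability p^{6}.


K_12 has 12!/(2^{6}·6!) = 10395 labelled perfect matchings.
For each such perfect matching H, let X_H = 1 if all 6 edges of H are present in G. Then P[X_H = 1] = p^{6} = (2/3)^{6} = 64/729.
By linearity: E[X] = Σ_H E[X_H] = 10395 · p^{6} = 10395 · 64/729 = 24640/27.
Numerically: E[X] ≈ 913.

E[X] = 10395 · (2/3)^{6} = 24640/27 ≈ 913.


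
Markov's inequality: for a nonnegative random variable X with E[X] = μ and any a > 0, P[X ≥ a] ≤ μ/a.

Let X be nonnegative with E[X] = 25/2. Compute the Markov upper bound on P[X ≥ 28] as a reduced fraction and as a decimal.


μ = E[X] = 25/2, a = 28.
Markov: P[X ≥ 28] ≤ μ/a = (25/2)/28 = 25/56.
Numerically: ≈ 0.44643.
(Since a = 28 > μ = 12.50000, the bound 25/56 is < 1 and informative.)

P[X ≥ 28] ≤ 25/56 ≈ 0.44643.


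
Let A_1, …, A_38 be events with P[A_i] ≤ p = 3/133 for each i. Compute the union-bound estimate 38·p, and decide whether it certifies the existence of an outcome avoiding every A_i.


Union bound: P[∪_{i=1}^{38} A_i] ≤ Σ_i P[A_i] ≤ 38·p = 38·(3/133) = 6/7.
Numerically: 6/7 ≈ 0.857143.
Is 6/7 < 1? YES.
Since P[∪ A_i] ≤ 6/7 < 1, the complement has P[∩ A_i^c] ≥ 1 − 6/7 = 1/7 > 0, so some outcome avoids every A_i.

38·p = 6/7 ≈ 0.857143; existence CERTIFIED by the union bound.


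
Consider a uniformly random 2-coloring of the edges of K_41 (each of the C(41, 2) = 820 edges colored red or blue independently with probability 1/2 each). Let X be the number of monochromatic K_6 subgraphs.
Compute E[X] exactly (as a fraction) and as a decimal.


Let X = Σ_S X_S over the C(41, 6) = 4496388 subsets S of size 6, where X_S = 1 if the K_6 on S is monochromatic.
For a fixed S, the K_6 on S has C(6, 2) = 15 edges. P[all 15 edges red] = (1/2)^15, and likewise for blue, so P[monochromatic] = 2·(1/2)^15 = 2^{1 − 15} = 1/16384.
By linearity of expectation: E[X] = C(41, 6) · 2^{1 − 15} = 4496388 · 1/16384 = 1124097/4096.
Numerically: E[X] ≈ 274.4377.

E[X] = C(41,6)·2^(1−C(6,2)) = 1124097/4096 ≈ 274.4377.


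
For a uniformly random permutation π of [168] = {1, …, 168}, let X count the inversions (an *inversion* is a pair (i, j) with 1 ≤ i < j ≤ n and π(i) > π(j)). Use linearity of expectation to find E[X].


Write X = Σ X_I over the C(168, 2) = 14028 pairs i < j, with X_I the indicator of one inversion.
There are 14028 indicators.
For each fixed pair i < j, the values π(i) and π(j) are two distinct elements of {1, …, 168} in uniformly random order; by symmetry P[π(i) > π(j)] = 1/2.
By linearity: E[X] = 14028 · (1/2) = C(168, 2) · (1/2) = 14028/2 = 7014 ≈ 7014.000.

E[X] = 7014 = 7014.000.


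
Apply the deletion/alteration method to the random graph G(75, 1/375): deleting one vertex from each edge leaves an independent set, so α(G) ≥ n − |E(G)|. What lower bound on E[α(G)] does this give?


E[|E(G)|] = C(75, 2)·p = 2775 · (1/375) = 37/5.
E[α(G)] ≥ n − E[|E(G)|] = 75 − 37/5 = 338/5.
Numerically: ≈ 67.60000.
(This is only a lower bound; the true E[α(G)] may be larger.)

E[α(G)] ≥ 338/5 ≈ 67.60000.


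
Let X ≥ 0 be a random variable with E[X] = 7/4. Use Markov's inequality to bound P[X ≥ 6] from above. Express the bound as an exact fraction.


μ = E[X] = 7/4, a = 6.
Markov: P[X ≥ 6] ≤ μ/a = (7/4)/6 = 7/24.
Numerically: ≈ 0.29167.
(Since a = 6 > μ = 1.75000, the bound 7/24 is < 1 and informative.)

P[X ≥ 6] ≤ 7/24 ≈ 0.29167.


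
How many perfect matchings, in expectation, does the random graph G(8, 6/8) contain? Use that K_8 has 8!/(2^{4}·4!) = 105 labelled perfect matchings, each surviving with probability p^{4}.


K_8 has 8!/(2^{4}·4!) = 105 labelled perfect matchings.
For each such perfect matching H, let X_H = 1 if all 4 edges of H are present in G. Then P[X_H = 1] = p^{4} = (3/4)^{4} = 81/256.
By linearity of expectation: E[X] = Σ_H E[X_H] = 105 · p^{4} = 105 · 81/256 = 8505/256.
Numerically: E[X] ≈ 33.2.

E[X] = 105 · (3/4)^{4} = 8505/256 ≈ 33.2.


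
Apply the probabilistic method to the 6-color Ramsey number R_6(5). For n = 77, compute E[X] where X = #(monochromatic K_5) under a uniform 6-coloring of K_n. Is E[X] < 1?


E[X] = C(77, 5) · 6^{1 − 10} = 19757815 · 6^{−9} = 19757815/10077696.
As a reduced fraction: E[X] = 19757815/10077696 ≈ 1.9605.
Is E[X] < 1? NO.
Since E[X] ≥ 1, the first-moment bound is inconclusive at n = 77; it does NOT by itself certify R_6(5) > 77.

E[X] = 19757815/10077696 ≈ 1.9605; E[X] ≥ 1; first-moment method inconclusive here.


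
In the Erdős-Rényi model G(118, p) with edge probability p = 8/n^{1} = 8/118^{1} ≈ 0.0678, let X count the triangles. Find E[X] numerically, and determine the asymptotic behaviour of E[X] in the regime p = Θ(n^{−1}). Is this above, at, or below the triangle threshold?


Number of potential triangles: C(118, 3) = 266916.
Each occurs with probability p³ ≈ (0.0678)³ ≈ 3.116190e-04.
By linearity: E[X] = C(118, 3)·p³ ≈ 266916 · 3.116190e-04 ≈ 83.1761.
Here α = 1, so p = 8/n is exactly at the triangle threshold p ~ 1/n. Asymptotically E[X] → c³/6 = 8³/6 = 256/3 ≈ 85.3333, a bounded constant. In this regime the triangle count is asymptotically Poisson(c³/6).

E[X] ≈ 83.1761; in regime p = Θ(1/n^{1}) E[X] stays bounded (at the triangle threshold p ~ 1/n).


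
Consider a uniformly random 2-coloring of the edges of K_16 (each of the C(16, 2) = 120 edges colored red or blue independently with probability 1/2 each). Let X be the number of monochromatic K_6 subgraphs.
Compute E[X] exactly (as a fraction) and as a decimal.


Let X = Σ_S X_S over the C(16, 6) = 8008 subsets S of size 6, where X_S = 1 if the K_6 on S is monochromatic.
For a fixed S, the K_6 on S has C(6, 2) = 15 edges. P[all 15 edges red] = (1/2)^15, and likewise for blue, so P[monochromatic] = 2·(1/2)^15 = 2^{1 − 15} = 1/16384.
By linearity: E[X] = C(16, 6) · 2^{1 − 15} = 8008 · 1/16384 = 1001/2048.
Numerically: E[X] ≈ 0.4888.

E[X] = C(16,6)·2^(1−C(6,2)) = 1001/2048 ≈ 0.4888.


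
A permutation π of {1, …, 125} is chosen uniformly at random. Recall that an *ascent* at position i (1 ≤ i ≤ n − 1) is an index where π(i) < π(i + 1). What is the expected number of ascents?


Write X = Σ X_I over i = 1, …, 124, with X_I the indicator of one ascent.
There are 124 indicators.
For each fixed i, the pair (π(i), π(i+1)) is a uniformly random ordered pair of distinct values from {1, …, 125}; by symmetry P[π(i) < π(i+1)] = 1/2.
By linearity: E[X] = 124 · (1/2) = (125 − 1) · (1/2) = 62 ≈ 62.00000.

E[X] = 62 = 62.00000.


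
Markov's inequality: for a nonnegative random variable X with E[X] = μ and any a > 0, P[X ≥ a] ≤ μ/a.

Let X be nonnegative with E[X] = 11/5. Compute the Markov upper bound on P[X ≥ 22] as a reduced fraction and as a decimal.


μ = E[X] = 11/5, a = 22.
Markov: P[X ≥ 22] ≤ μ/a = (11/5)/22 = 1/10.
Numerically: ≈ 0.10000.
(Since a = 22 > μ = 2.20000, the bound 1/10 is < 1 and informative.)

P[X ≥ 22] ≤ 1/10 ≈ 0.10000.


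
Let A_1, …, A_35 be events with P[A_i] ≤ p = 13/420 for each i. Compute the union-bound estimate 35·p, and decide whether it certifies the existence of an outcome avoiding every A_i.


Union bound: P[∪_{i=1}^{35} A_i] ≤ Σ_i P[A_i] ≤ 35·p = 35·(13/420) = 13/12.
Numerically: 13/12 ≈ 1.0833333.
Is 13/12 < 1? NO.
Since the bound 13/12 is ≥ 1, the union bound is uninformative here; it does NOT by itself certify existence.

35·p = 13/12 ≈ 1.0833333; existence NOT certified by the union bound.


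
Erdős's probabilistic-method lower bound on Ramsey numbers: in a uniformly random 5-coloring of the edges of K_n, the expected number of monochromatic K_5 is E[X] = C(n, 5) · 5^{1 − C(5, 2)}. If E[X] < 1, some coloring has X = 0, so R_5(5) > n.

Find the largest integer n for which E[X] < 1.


We need C(n, 5) · 5^{1 − 10} < 1, i.e. C(n, 5) < 5^{10 − 1} = 1953125.
Check values of n near the boundary:
  n = 45: C(45, 5) = 1221759; 1221759 < 1953125? YES
  n = 46: C(46, 5) = 1370754; 1370754 < 1953125? YES
  n = 47: C(47, 5) = 1533939; 1533939 < 1953125? YES
  n = 48: C(48, 5) = 1712304; 1712304 < 1953125? YES
  n = 49: C(49, 5) = 1906884; 1906884 < 1953125? YES
  n = 50: C(50, 5) = 2118760; 2118760 < 1953125? NO
  n = 51: C(51, 5) = 2349060; 2349060 < 1953125? NO
The largest n with C(n, 5) < 1953125 is n = 49 (where E[X] = 1906884/1953125 ≈ 0.976). Hence R_5(5) > 49, i.e. R_5(5) ≥ 50.

Largest n = 49; hence R_5(5) > 49.


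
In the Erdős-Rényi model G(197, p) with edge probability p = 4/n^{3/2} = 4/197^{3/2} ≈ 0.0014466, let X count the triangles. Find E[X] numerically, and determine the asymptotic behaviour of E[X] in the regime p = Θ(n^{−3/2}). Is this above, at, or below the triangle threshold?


Number of potential triangles: C(197, 3) = 1254890.
Each occurs with probability p³ ≈ (0.0014466)³ ≈ 3.0274847e-09.
By linearity: E[X] = C(197, 3)·p³ ≈ 1254890 · 3.0274847e-09 ≈ 0.00380.
Since α = 3/2 > 1, p = c/n^{3/2} = o(1/n) is below the triangle threshold p ~ 1/n. Asymptotically E[X] ~ (c³/6)·n^{3(1−α)} = (4³/6)·n^{-1.5} → 0, so by Markov's inequality G has no triangles w.h.p.

E[X] ≈ 0.00380; in regime p = Θ(1/n^{3/2}) E[X] tends to 0 (below the triangle threshold p ~ 1/n).


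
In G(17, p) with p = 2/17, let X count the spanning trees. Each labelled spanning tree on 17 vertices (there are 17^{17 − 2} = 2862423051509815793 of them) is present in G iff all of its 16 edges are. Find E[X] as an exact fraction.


K_17 has 17^{17 − 2} = 2862423051509815793 labelled spanning trees.
For each such spanning tree H, let X_H = 1 if all 16 edges of H are present in G. Then P[X_H = 1] = p^{16} = (2/17)^{16} = 65536/48661191875666868481.
By linearity of expectation: E[X] = Σ_H E[X_H] = 2862423051509815793 · p^{16} = 2862423051509815793 · 65536/48661191875666868481 = 65536/17.
Numerically: E[X] ≈ 3855.1.

E[X] = 2862423051509815793 · (2/17)^{16} = 65536/17 ≈ 3855.1.


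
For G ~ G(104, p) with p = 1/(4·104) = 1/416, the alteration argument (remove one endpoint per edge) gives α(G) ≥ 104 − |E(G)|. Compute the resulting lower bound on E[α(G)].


E[|E(G)|] = C(104, 2)·p = 5356 · (1/416) = 103/8.
E[α(G)] ≥ n − E[|E(G)|] = 104 − 103/8 = 729/8.
Numerically: ≈ 91.12500.
(This is only a lower bound; the true E[α(G)] may be larger.)

E[α(G)] ≥ 729/8 ≈ 91.12500.


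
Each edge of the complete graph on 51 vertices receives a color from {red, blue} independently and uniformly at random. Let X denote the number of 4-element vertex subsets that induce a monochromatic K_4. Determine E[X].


Let X = Σ_S X_S over the C(51, 4) = 249900 subsets S of size 4, where X_S = 1 if the K_4 on S is monochromatic.
For a fixed S, the K_4 on S has C(4, 2) = 6 edges. P[all 6 edges red] = (1/2)^6, and likewise for blue, so P[monochromatic] = 2·(1/2)^6 = 2^{1 − 6} = 1/32.
By linearity of expectation: E[X] = C(51, 4) · 2^{1 − 6} = 249900 · 1/32 = 62475/8.
Numerically: E[X] ≈ 7809.375.

E[X] = C(51,4)·2^(1−C(4,2)) = 62475/8 ≈ 7809.375.


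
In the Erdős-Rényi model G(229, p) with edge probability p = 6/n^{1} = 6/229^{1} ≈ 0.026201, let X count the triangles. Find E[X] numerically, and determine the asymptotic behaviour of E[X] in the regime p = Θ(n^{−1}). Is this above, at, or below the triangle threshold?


Number of potential triangles: C(229, 3) = 1975354.
Each occurs with probability p³ ≈ (0.026201)³ ≈ 1.7986527e-05.
By linearity: E[X] = C(229, 3)·p³ ≈ 1975354 · 1.7986527e-05 ≈ 35.52976.
Here α = 1, so p = 6/n is exactly at the triangle threshold p ~ 1/n. Asymptotically E[X] → c³/6 = 6³/6 = 36 ≈ 36.00000, a bounded constant. In this regime the triangle count is asymptotically Poisson(c³/6).

E[X] ≈ 35.52976; in regime p = Θ(1/n^{1}) E[X] stays bounded (at the triangle threshold p ~ 1/n).


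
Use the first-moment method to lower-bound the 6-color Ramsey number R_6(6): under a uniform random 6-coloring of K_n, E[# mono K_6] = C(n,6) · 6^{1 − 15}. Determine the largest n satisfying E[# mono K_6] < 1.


We need C(n, 6) · 6^{1 − 15} < 1, i.e. C(n, 6) < 6^{15 − 1} = 78364164096.
Check values of n near the boundary:
  n = 195: C(195, 6) = 70656049360; 70656049360 < 78364164096? YES
  n = 196: C(196, 6) = 72887293024; 72887293024 < 78364164096? YES
  n = 197: C(197, 6) = 75176946208; 75176946208 < 78364164096? YES
  n = 198: C(198, 6) = 77526225777; 77526225777 < 78364164096? YES
  n = 199: C(199, 6) = 79936367511; 79936367511 < 78364164096? NO
The largest n with C(n, 6) < 78364164096 is n = 198 (where E[X] = 25842075259/26121388032 ≈ 0.98931). Hence R_6(6) > 198, i.e. R_6(6) ≥ 199.

Largest n = 198; hence R_6(6) > 198.
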